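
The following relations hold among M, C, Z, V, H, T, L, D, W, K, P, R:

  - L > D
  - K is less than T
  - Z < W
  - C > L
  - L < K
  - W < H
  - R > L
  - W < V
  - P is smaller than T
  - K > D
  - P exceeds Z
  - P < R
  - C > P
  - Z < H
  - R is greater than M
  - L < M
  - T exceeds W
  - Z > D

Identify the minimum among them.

Z is not least since D < Z; L is not least since D < L; K is not least since D < K; P is not least since Z < P; M is not least since L < M; W is not least since Z < W; C is not least since L < C; R is not least since M < R; T is not least since P < T; V is not least since W < V; H is not least since W < H.
Only D has nothing below it, so D is the minimum.

D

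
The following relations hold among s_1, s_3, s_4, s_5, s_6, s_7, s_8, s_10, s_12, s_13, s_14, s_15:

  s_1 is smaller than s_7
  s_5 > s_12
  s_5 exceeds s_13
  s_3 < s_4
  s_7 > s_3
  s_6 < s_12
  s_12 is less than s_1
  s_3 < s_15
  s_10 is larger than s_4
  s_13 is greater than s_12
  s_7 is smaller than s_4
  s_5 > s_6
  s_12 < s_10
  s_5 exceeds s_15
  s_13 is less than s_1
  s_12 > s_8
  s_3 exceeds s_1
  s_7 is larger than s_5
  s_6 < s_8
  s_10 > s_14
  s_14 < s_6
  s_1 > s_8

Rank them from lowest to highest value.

s_14 < s_6 < s_8 < s_12 < s_13 < s_1 < s_3 < s_15 < s_5 < s_7 < s_4 < s_10

Nothing is placed below s_14, so it is least; from there s_14 < s_6; s_6 < s_8; s_8 < s_12; s_12 < s_13; s_13 < s_1; s_1 < s_3; s_3 < s_15; s_15 < s_5; s_5 < s_7; s_7 < s_4; s_4 < s_10, each given directly.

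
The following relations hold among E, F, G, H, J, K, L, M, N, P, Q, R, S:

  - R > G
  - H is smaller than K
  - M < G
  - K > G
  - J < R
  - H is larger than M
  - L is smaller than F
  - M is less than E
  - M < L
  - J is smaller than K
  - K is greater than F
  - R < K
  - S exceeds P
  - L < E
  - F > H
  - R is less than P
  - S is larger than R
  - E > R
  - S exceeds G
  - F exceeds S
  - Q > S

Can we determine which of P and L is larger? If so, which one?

Following every chain through L: above L we get F, K, E; below L we get M.
P is not reached, and no chain runs the other way from P to L.
So the given relations leave the order of L and P undetermined.

undetermined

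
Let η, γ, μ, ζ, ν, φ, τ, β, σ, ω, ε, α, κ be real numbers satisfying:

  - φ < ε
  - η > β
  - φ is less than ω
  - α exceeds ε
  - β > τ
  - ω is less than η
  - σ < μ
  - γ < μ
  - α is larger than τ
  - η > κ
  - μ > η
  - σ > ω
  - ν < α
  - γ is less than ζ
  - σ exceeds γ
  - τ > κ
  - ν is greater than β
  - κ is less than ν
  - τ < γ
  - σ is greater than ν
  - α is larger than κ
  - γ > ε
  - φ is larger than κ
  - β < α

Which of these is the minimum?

Chaining upward from κ: directly above it, φ, τ, ν, η, α; then ω, β, ε, γ, σ, μ; then ζ.
That covers every other element, and nothing is given below κ, so κ is the minimum.

κ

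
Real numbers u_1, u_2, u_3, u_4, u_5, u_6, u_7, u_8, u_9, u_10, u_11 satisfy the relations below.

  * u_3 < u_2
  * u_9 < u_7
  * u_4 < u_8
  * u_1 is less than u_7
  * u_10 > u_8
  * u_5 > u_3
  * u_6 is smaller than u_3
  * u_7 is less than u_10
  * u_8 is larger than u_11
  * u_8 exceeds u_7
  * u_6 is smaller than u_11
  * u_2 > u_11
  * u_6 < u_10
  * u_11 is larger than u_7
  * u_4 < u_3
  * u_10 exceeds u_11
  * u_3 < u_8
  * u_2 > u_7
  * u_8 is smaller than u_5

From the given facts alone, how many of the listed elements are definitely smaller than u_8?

7

Directly below u_8: u_4, u_7, u_11, u_3.
One step further: u_1, u_6, u_9 (7 so far).
No other element is forced below u_8 by the given relations, so the count is 7.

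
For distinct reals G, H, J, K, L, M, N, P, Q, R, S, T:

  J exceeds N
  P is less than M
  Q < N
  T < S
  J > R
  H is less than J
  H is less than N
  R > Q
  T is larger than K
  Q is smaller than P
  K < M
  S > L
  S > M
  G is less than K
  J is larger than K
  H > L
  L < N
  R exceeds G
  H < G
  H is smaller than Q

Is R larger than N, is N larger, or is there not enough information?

Following every chain through N: above N we get J; below N we get L, H, Q.
R is not reached, and no chain runs the other way from R to N.
So the given relations leave the order of N and R undetermined.

undetermined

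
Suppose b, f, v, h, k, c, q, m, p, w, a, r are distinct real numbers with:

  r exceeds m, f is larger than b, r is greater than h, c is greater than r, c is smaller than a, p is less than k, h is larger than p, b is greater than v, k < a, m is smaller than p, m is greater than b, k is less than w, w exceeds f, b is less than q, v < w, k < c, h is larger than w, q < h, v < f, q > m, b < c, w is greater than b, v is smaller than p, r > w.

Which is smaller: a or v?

v

The relevant relations are v < b; b < m; m < p; p < k; k < w; w < h; h < r; r < c; c < a.
Chaining these gives v < b < m < p < k < w < h < r < c < a.
So v < a; v is the smaller of the two.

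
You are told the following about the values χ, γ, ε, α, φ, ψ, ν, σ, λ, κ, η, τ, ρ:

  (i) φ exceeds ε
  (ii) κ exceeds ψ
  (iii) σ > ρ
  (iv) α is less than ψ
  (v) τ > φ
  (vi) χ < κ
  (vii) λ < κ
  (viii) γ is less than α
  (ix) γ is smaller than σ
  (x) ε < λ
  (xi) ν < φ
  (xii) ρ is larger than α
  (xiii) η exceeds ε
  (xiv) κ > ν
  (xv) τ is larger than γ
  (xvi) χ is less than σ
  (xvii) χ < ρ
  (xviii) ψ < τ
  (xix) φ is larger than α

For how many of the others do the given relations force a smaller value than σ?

4

From σ the given relations immediately reach γ, χ, ρ.
From those, α — 4 in total.
No other element is forced below σ by the given relations, so the count is 4.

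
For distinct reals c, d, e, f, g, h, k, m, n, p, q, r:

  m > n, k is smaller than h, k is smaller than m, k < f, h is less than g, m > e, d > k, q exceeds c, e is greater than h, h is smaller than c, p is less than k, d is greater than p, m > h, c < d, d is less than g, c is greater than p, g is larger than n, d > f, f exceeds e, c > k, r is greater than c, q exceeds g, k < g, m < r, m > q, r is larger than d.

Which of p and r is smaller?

p < k and k < h give p < h.
With h < e: p < k < h < e.
Then e < f extends the chain to f.
Then f < d extends the chain to d.
Then d < g extends the chain to g.
Then g < q extends the chain to q.
With q < m: p < k < h < e < f < d < g < q < m.
Then m < r extends the chain to r.
So p < r; p is the smaller of the two.

p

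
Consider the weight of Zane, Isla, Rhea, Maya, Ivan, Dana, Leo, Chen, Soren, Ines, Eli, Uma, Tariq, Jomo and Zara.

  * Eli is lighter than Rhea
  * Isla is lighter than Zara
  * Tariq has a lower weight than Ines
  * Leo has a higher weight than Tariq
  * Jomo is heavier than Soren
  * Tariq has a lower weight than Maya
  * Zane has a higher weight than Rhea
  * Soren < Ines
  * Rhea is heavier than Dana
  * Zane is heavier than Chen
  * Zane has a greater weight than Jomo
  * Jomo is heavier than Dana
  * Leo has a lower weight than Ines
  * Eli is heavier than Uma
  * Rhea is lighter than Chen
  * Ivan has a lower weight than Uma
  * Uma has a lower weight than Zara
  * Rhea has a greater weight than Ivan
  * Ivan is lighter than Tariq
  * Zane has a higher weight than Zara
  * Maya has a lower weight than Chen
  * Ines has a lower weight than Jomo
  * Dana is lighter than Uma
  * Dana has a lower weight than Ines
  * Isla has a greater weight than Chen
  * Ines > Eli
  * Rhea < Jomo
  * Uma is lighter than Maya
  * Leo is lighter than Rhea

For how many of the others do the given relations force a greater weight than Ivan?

From Ivan the given relations immediately reach Uma, Tariq, Rhea.
From those, Leo, Eli, Ines, Maya, Chen, Jomo, Zara, Zane — 11 in total.
From those, Isla — 12 in total.
Nothing else is reachable above Ivan; 12 in all.

12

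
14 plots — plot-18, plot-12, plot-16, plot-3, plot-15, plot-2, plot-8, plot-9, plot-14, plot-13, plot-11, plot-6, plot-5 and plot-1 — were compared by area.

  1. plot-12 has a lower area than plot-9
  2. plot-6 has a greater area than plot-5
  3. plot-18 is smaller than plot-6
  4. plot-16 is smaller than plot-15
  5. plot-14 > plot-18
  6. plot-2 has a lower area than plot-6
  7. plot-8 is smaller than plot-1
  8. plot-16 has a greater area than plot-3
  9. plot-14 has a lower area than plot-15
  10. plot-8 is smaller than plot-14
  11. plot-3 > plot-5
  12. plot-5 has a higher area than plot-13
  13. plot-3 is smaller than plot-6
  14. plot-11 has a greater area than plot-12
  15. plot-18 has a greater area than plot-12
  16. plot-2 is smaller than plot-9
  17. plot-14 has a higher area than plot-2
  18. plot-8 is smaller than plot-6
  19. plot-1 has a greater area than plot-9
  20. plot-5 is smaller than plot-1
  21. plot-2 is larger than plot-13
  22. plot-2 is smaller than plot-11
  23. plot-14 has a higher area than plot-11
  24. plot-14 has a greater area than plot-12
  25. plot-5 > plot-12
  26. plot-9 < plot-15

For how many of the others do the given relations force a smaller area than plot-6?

7

The elements the relations force below plot-6 are plot-8, plot-12, plot-18, plot-13, plot-2, plot-5, plot-3 — no chain reaches any other.
That is 7.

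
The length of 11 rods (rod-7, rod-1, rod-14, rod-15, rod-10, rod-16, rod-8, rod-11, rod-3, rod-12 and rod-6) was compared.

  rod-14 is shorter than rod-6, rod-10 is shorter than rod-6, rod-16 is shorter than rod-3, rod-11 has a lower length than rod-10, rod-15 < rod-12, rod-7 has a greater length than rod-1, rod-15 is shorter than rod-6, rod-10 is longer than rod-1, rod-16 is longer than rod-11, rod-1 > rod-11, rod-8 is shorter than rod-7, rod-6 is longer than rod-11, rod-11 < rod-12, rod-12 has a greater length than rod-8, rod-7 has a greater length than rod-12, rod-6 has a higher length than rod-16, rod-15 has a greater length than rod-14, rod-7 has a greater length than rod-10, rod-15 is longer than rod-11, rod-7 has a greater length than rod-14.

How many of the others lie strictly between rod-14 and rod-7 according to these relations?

The relations place rod-14 below rod-7. An element lies strictly between them when it is forced above rod-14 and also forced below rod-7.
Above rod-14: {rod-15, rod-6, rod-12}. Below rod-7: {rod-8, rod-11, rod-1, rod-10, rod-15, rod-12}.
Intersection: {rod-15, rod-12} — 2.

2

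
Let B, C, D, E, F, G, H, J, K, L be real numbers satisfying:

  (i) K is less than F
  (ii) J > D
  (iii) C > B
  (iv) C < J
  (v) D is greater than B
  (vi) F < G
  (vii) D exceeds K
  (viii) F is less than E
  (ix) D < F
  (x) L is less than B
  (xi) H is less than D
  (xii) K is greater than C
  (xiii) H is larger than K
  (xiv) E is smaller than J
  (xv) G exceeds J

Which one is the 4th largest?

Chaining the given pairs: L < B < C < K < H < D < F < E < J < G.
Counting 4 from the largest end gives F.

F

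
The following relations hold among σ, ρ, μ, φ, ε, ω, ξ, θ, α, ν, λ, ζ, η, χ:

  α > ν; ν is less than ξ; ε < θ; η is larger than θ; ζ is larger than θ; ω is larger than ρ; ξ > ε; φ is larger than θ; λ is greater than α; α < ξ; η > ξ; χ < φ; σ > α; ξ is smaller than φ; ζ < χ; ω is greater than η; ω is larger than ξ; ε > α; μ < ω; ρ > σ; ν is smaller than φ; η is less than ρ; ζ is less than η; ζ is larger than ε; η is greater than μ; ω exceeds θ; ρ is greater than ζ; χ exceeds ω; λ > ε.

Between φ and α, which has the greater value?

φ

Link the given pairs in sequence: α < ε; ε < θ; θ < ζ; ζ < η; η < ρ; ρ < ω; ω < χ; χ < φ.
Chaining these gives α < ε < θ < ζ < η < ρ < ω < χ < φ.
So α < φ; φ is the larger of the two.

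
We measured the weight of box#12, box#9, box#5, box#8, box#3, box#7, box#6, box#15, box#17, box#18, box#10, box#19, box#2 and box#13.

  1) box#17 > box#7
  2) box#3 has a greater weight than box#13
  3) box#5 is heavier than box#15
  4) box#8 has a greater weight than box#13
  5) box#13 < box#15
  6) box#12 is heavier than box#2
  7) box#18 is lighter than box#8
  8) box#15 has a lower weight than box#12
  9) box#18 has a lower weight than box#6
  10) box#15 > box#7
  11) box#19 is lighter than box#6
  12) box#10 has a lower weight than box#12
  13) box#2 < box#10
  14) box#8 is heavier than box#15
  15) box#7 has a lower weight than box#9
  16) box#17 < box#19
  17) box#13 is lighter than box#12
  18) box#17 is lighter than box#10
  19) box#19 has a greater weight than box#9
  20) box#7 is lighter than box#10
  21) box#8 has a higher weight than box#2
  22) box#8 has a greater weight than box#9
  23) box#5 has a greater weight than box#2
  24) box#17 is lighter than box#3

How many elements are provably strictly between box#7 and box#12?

3

Chaining upward from box#7 reaches: box#17, box#10, box#15, box#3, box#9, box#5, box#8, box#19, box#6.
Chaining downward from box#12 reaches: box#17, box#2, box#13, box#10, box#15.
Strictly between box#7 and box#12 are those in both lists: box#17, box#10, box#15 — 3 elements.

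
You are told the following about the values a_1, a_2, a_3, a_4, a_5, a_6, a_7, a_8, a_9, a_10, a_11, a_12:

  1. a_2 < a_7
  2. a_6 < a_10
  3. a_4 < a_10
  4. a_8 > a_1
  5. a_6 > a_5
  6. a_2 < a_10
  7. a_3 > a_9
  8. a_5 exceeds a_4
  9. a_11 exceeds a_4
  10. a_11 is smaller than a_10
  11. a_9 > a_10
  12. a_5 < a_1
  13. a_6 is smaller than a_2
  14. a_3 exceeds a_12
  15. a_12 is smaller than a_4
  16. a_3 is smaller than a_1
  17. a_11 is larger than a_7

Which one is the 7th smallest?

The consecutive relations fix a unique order: a_12 < a_4 < a_5 < a_6 < a_2 < a_7 < a_11 < a_10 < a_9 < a_3 < a_1 < a_8.
The 7th smallest is a_11.

a_11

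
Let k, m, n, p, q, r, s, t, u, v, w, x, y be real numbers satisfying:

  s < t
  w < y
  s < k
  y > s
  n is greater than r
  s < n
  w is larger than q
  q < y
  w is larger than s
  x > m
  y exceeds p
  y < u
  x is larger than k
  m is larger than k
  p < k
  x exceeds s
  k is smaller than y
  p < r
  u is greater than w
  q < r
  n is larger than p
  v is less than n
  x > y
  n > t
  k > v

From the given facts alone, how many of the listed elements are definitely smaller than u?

From u the given relations immediately reach w, y.
From those, q, p, s, k — 6 in total.
From those, v — 7 in total.
Nothing else is reachable below u; 7 in all.

7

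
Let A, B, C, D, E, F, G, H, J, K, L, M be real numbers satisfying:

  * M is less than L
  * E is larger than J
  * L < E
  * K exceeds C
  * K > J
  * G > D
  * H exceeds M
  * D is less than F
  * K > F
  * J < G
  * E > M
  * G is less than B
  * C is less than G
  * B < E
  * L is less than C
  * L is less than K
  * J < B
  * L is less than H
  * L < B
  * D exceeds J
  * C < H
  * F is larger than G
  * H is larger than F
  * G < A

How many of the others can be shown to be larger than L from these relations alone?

Directly above L: C, K, H, B, E.
One step further: G (6 so far).
One step further: F, A (8 so far).
No other element is forced above L by the given relations, so the count is 8.

8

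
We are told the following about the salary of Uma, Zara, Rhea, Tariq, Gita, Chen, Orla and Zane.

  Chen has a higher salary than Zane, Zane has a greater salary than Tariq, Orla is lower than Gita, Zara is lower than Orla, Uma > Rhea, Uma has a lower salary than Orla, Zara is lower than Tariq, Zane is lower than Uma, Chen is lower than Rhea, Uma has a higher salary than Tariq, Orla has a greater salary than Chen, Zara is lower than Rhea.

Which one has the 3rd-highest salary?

Uma

Chaining the given pairs: Zara < Tariq < Zane < Chen < Rhea < Uma < Orla < Gita.
The 3rd largest is Uma.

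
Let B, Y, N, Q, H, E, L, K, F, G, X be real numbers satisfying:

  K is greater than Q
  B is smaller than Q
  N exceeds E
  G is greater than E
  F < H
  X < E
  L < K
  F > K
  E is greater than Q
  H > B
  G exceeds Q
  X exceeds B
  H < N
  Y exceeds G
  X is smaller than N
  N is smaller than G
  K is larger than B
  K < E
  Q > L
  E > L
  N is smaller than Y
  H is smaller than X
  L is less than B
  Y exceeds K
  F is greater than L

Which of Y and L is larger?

The relevant relations are L < B; B < Q; Q < K; K < F; F < H; H < X; X < E; E < N; N < G; G < Y.
Chaining these gives L < B < Q < K < F < H < X < E < N < G < Y.
So L < Y; Y is the larger of the two.

Y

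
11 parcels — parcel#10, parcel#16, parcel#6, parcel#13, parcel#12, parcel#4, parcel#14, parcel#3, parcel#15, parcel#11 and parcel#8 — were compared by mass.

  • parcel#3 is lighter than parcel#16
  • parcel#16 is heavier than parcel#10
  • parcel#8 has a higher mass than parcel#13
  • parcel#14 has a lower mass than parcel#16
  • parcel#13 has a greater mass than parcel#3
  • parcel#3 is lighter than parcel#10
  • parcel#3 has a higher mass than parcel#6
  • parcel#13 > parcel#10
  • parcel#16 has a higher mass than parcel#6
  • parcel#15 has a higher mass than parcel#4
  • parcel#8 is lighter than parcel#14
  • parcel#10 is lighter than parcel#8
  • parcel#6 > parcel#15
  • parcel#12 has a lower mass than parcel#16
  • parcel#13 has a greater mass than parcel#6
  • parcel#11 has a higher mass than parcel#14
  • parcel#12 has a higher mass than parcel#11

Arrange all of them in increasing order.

Nothing is placed below parcel#4, so it is least; from there parcel#4 < parcel#15; parcel#15 < parcel#6; parcel#6 < parcel#3; parcel#3 < parcel#10; parcel#10 < parcel#13; parcel#13 < parcel#8; parcel#8 < parcel#14; parcel#14 < parcel#11; parcel#11 < parcel#12; parcel#12 < parcel#16, each given directly.

parcel#4 < parcel#15 < parcel#6 < parcel#3 < parcel#10 < parcel#13 < parcel#8 < parcel#14 < parcel#11 < parcel#12 < parcel#16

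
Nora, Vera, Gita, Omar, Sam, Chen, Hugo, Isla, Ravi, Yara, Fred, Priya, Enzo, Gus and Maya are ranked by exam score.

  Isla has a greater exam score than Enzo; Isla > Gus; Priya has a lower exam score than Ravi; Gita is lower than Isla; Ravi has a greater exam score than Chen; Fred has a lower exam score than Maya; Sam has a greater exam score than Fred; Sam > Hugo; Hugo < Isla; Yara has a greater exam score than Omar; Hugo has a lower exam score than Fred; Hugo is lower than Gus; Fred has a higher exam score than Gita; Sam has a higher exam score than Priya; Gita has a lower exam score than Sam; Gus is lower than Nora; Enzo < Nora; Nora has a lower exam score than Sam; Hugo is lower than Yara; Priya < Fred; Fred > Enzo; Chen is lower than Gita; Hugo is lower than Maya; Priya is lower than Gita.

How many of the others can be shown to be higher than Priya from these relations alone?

6

From Priya the given relations immediately reach Gita, Fred, Ravi, Sam.
From those, Isla, Maya — 6 in total.
Nothing else is reachable above Priya; 6 in all.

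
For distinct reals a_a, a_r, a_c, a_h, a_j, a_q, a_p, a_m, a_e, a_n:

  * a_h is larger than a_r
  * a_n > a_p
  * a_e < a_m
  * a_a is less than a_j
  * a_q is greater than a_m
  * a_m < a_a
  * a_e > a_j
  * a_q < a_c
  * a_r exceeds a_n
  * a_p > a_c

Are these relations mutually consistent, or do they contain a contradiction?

We have a_m < a_a stated directly, yet also a_a < a_j < a_e < a_m by chaining the others — so a_a < a_m. Contradiction.

inconsistent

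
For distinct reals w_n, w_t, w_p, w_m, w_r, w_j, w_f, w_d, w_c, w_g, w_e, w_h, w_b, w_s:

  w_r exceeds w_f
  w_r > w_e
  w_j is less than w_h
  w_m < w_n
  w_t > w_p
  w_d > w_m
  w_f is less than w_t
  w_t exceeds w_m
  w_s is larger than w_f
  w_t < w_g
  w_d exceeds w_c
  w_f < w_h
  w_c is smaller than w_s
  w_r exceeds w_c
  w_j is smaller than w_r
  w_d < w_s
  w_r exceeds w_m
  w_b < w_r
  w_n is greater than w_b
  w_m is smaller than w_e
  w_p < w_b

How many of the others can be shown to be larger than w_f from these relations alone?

5

The elements the relations force above w_f are w_h, w_s, w_r, w_t, w_g — no chain reaches any other.
That is 5.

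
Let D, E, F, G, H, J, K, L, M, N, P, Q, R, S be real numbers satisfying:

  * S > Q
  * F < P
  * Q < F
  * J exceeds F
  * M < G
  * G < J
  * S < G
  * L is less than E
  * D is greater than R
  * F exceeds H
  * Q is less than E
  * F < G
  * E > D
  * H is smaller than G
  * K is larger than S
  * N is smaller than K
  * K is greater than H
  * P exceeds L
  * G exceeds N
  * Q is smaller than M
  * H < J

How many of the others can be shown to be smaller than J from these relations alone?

From J the given relations immediately reach H, F, G.
From those, Q, N, M, S — 7 in total.
No other element is forced below J by the given relations, so the count is 7.

7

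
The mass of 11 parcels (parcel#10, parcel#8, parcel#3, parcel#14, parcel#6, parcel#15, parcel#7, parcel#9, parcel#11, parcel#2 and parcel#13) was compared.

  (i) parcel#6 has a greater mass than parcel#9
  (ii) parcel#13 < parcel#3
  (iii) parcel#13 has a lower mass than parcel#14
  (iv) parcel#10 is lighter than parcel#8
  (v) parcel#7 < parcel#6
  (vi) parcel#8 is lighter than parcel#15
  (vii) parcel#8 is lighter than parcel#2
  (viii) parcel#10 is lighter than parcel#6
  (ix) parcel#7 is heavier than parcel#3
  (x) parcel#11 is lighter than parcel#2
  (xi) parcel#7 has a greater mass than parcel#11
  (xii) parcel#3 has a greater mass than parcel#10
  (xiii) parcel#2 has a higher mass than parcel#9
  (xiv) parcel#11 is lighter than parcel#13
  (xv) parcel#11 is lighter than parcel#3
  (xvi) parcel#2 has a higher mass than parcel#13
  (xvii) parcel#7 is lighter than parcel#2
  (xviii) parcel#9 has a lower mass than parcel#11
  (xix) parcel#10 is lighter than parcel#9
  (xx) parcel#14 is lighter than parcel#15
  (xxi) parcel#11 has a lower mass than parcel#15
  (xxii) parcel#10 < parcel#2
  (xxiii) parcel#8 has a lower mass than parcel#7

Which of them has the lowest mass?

parcel#10

parcel#8 is not least since parcel#10 < parcel#8; parcel#9 is not least since parcel#10 < parcel#9; parcel#11 is not least since parcel#9 < parcel#11; parcel#13 is not least since parcel#11 < parcel#13; parcel#3 is not least since parcel#10 < parcel#3; parcel#7 is not least since parcel#8 < parcel#7; parcel#14 is not least since parcel#13 < parcel#14; parcel#6 is not least since parcel#10 < parcel#6; parcel#15 is not least since parcel#8 < parcel#15; parcel#2 is not least since parcel#11 < parcel#2.
Only parcel#10 has nothing below it, so parcel#10 is the lowest mass.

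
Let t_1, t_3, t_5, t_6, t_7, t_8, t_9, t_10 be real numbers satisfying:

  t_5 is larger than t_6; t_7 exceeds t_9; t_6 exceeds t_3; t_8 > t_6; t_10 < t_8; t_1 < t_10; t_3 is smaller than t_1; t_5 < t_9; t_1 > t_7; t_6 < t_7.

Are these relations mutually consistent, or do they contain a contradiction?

consistent

Every relation is compatible with t_3 < t_6 < t_5 < t_9 < t_7 < t_1 < t_10 < t_8; the set is consistent.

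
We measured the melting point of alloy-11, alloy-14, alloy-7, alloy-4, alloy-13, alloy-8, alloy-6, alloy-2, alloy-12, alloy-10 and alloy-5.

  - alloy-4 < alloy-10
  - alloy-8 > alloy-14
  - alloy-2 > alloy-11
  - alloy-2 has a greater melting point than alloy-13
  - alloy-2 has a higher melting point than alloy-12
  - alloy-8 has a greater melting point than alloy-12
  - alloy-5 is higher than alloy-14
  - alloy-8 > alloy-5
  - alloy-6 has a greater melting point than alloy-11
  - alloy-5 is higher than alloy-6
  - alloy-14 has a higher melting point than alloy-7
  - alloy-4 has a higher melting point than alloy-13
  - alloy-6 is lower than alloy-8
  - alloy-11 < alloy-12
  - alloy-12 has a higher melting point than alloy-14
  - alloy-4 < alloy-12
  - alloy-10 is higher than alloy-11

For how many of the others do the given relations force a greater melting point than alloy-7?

Directly above alloy-7: alloy-14.
One step further: alloy-5, alloy-12, alloy-8 (4 so far).
One step further: alloy-2 (5 so far).
No other element is forced above alloy-7 by the given relations, so the count is 5.

5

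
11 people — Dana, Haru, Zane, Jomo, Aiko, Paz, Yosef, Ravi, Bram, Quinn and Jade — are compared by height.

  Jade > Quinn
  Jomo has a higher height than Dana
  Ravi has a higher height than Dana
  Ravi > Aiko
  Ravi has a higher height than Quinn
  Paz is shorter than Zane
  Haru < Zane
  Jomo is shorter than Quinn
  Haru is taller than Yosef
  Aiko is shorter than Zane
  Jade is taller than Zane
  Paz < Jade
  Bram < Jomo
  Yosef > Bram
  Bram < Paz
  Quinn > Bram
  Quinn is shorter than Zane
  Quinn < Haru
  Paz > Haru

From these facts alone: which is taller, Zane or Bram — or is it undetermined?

Zane

Following the relations from Bram: Bram < Jomo < Quinn < Haru < Paz < Zane.
So Zane is taller.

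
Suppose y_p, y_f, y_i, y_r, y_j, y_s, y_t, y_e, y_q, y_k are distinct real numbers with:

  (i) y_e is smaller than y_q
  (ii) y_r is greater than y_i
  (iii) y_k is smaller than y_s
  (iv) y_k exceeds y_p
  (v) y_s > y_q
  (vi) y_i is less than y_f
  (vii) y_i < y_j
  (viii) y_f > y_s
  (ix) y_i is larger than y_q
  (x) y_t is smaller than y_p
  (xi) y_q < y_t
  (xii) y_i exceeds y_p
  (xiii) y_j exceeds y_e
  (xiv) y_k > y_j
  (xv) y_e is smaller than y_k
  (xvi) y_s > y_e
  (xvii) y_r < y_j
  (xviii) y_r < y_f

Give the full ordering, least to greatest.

y_e < y_q < y_t < y_p < y_i < y_r < y_j < y_k < y_s < y_f

Nothing is placed below y_e, so it is least; from there y_e < y_q; y_q < y_t; y_t < y_p; y_p < y_i; y_i < y_r; y_r < y_j; y_j < y_k; y_k < y_s; y_s < y_f, each given directly.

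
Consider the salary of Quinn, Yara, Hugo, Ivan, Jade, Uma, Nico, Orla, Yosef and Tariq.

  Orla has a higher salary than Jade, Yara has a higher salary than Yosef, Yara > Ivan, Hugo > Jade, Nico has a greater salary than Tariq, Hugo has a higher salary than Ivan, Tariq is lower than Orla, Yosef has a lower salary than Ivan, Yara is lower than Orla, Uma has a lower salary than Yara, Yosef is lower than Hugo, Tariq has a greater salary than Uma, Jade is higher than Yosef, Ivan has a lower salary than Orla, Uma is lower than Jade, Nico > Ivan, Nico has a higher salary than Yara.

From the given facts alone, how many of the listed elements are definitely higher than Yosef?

6

Directly above Yosef: Jade, Ivan, Yara, Hugo.
One step further: Orla, Nico (6 so far).
Nothing else is reachable above Yosef; 6 in all.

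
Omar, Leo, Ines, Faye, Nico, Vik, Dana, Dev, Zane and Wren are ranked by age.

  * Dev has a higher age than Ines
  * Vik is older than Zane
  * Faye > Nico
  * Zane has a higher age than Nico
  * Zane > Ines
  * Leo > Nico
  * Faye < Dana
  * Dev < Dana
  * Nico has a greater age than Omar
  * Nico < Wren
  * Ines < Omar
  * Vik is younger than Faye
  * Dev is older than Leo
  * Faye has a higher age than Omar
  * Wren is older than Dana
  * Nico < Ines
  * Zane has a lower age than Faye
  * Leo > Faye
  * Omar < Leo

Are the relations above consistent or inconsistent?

Chaining the given relations yields Omar < Nico < Ines, so Omar < Ines. But one relation states Ines < Omar. These cannot both hold.

inconsistent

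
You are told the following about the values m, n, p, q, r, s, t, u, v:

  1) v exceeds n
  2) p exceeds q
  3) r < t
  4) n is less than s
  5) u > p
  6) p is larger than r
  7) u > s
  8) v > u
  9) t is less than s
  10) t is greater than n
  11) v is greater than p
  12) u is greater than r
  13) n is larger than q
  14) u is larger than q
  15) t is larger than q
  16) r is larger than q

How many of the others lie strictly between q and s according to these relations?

3

Chaining upward from q reaches: r, n, p, t, u, v.
Chaining downward from s reaches: r, n, t.
Strictly between q and s are those in both lists: r, n, t — 3 elements.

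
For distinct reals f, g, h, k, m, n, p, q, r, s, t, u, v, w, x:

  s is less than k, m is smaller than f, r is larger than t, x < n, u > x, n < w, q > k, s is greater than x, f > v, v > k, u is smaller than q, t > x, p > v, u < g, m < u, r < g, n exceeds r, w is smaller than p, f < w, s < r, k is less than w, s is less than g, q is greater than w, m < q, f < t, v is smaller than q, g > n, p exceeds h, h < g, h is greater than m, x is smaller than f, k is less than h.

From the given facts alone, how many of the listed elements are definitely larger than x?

The elements the relations force above x are u, s, k, v, f, h, t, r, n, w, g, q, p — no chain reaches any other.
That is 13.

13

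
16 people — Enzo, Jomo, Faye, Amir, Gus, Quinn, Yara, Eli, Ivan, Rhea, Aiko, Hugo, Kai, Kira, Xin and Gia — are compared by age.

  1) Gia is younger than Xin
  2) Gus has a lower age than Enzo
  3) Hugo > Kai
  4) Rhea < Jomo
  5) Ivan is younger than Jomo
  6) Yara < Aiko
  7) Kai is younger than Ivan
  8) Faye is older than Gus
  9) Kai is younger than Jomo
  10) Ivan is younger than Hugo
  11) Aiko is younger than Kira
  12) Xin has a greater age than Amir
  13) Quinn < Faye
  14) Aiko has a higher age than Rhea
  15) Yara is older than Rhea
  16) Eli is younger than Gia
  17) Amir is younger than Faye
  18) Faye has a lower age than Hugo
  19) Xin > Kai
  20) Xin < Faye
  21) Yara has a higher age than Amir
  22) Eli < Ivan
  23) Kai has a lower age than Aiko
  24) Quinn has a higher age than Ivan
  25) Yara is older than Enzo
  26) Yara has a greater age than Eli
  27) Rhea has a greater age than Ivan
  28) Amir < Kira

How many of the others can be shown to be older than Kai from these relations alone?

From Kai the given relations immediately reach Ivan, Xin, Aiko, Jomo, Hugo.
From those, Quinn, Rhea, Faye, Kira — 9 in total.
From those, Yara — 10 in total.
No other element is forced above Kai by the given relations, so the count is 10.

10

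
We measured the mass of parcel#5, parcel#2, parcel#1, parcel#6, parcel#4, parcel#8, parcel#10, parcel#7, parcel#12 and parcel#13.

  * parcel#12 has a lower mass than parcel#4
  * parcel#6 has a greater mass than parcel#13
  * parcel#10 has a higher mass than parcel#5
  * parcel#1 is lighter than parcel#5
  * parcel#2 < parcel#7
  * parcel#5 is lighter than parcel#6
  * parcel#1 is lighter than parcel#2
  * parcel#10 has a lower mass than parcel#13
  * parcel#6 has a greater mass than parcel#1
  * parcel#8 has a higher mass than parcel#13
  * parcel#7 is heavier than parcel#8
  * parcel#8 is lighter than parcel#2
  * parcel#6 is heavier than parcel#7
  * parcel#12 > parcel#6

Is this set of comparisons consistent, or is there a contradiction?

consistent

The single ordering parcel#1 < parcel#5 < parcel#10 < parcel#13 < parcel#8 < parcel#2 < parcel#7 < parcel#6 < parcel#12 < parcel#4 satisfies every listed relation, so no contradiction arises.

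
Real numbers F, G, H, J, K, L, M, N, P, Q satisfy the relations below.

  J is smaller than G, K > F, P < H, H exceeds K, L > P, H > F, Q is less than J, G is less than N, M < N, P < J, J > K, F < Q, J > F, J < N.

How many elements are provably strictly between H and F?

1

The relations place F below H. An element lies strictly between them when it is forced above F and also forced below H.
Above F: {Q, K, J, G, N}. Below H: {P, K}.
Intersection: {K} — 1.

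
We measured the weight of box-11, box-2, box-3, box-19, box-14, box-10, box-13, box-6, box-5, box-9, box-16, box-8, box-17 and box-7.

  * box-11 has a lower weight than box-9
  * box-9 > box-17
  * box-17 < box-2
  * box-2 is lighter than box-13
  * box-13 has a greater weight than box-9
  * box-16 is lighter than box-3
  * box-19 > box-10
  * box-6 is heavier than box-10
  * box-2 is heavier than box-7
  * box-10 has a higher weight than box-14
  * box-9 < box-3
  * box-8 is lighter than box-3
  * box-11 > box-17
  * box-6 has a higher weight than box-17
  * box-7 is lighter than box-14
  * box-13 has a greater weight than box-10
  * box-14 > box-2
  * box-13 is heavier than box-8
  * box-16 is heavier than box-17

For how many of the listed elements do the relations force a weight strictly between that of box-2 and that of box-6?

Chaining upward from box-2 reaches: box-14, box-10, box-13, box-19.
Chaining downward from box-6 reaches: box-17, box-7, box-14, box-10.
Strictly between box-2 and box-6 are those in both lists: box-14, box-10 — 2 elements.

2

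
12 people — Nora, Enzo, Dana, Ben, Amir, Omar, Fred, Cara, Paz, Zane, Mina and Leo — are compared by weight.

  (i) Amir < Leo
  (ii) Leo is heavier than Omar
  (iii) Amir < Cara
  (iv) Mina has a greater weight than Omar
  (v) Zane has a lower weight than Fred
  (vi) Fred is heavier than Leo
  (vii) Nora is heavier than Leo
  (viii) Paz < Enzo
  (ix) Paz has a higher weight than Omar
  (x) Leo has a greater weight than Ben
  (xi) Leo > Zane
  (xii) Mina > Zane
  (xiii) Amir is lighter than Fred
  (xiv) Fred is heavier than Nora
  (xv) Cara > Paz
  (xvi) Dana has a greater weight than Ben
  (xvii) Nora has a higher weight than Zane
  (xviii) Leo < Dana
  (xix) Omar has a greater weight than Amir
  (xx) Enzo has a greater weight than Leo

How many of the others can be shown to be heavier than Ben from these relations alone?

From Ben the given relations immediately reach Leo, Dana.
From those, Enzo, Nora, Fred — 5 in total.
Nothing else is reachable above Ben; 5 in all.

5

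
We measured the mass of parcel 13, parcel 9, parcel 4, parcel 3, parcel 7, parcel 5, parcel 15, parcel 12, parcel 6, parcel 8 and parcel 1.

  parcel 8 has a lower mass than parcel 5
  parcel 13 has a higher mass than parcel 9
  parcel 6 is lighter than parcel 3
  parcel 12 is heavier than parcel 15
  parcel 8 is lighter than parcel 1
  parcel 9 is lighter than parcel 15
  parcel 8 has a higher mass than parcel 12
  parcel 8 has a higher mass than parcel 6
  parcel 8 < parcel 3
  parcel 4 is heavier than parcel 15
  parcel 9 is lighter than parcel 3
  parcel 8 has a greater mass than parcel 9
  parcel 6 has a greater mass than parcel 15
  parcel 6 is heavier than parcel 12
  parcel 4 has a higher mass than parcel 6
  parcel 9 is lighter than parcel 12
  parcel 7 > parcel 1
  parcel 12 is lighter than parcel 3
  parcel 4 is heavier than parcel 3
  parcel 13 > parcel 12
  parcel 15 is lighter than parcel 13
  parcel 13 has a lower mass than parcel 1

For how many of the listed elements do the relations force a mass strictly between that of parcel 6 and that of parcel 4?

Chaining upward from parcel 6 reaches: parcel 8, parcel 3, parcel 5, parcel 1, parcel 7.
Chaining downward from parcel 4 reaches: parcel 9, parcel 15, parcel 12, parcel 8, parcel 3.
Strictly between parcel 6 and parcel 4 are those in both lists: parcel 8, parcel 3 — 2 elements.

2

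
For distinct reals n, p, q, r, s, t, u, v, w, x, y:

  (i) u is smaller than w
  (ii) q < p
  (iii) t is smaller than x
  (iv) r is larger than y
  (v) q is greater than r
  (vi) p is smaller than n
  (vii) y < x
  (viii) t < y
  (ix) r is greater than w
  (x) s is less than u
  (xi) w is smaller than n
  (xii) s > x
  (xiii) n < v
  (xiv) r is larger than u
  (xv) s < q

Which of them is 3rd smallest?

The consecutive relations fix a unique order: t < y < x < s < u < w < r < q < p < n < v.
Counting 3 from the smallest end gives x.

x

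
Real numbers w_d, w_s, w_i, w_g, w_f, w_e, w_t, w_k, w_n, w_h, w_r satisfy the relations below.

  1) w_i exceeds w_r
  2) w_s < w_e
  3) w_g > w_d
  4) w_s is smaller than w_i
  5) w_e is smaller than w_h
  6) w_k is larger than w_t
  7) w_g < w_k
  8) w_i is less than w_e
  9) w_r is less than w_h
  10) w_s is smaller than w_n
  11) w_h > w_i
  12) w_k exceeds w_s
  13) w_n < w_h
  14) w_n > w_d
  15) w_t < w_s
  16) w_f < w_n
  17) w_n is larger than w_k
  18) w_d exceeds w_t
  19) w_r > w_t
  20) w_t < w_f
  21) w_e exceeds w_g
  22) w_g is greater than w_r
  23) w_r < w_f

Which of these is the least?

w_t

w_r is not least since w_t < w_r; w_d is not least since w_t < w_d; w_g is not least since w_r < w_g; w_f is not least since w_t < w_f; w_s is not least since w_t < w_s; w_i is not least since w_r < w_i; w_e is not least since w_g < w_e; w_k is not least since w_t < w_k; w_n is not least since w_f < w_n; w_h is not least since w_e < w_h.
Only w_t has nothing below it, so w_t is the least.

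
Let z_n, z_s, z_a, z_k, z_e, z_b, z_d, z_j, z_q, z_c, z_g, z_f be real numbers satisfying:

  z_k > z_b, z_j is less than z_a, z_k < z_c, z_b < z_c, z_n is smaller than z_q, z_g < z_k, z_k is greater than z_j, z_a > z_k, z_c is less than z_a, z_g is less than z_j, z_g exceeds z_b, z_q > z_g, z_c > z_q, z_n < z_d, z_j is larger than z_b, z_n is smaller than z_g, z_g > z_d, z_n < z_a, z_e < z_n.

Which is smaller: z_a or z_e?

The relevant relations are z_e < z_n; z_n < z_d; z_d < z_g; z_g < z_j; z_j < z_k; z_k < z_c; z_c < z_a.
Together: z_e < z_n < z_d < z_g < z_j < z_k < z_c < z_a.
So z_e < z_a; z_e is the smaller of the two.

z_e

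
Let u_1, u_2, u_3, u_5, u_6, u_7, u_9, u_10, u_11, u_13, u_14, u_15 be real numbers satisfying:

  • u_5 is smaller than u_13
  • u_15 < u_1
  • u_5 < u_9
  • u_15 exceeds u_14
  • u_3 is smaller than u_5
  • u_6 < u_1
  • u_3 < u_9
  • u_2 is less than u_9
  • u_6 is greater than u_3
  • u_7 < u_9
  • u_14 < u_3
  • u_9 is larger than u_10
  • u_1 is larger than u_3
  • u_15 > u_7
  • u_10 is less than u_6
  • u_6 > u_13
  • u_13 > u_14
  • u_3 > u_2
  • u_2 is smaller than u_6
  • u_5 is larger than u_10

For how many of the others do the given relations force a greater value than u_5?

Directly above u_5: u_13, u_9.
One step further: u_6 (3 so far).
One step further: u_1 (4 so far).
No other element is forced above u_5 by the given relations, so the count is 4.

4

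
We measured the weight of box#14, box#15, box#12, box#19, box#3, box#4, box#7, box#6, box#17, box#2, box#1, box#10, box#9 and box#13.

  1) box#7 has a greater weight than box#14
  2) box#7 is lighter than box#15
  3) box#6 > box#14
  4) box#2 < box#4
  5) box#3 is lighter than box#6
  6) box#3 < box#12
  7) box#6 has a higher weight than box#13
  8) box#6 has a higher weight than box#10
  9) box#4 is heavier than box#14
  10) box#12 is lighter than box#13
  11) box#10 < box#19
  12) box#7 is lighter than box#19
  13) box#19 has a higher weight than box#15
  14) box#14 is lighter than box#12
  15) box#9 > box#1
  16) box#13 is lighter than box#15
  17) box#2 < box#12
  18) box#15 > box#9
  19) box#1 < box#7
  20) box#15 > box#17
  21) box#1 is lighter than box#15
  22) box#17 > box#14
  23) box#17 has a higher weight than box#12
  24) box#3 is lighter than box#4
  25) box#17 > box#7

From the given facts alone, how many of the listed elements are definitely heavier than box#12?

From box#12 the given relations immediately reach box#17, box#13.
From those, box#6, box#15 — 4 in total.
From those, box#19 — 5 in total.
Nothing else is reachable above box#12; 5 in all.

5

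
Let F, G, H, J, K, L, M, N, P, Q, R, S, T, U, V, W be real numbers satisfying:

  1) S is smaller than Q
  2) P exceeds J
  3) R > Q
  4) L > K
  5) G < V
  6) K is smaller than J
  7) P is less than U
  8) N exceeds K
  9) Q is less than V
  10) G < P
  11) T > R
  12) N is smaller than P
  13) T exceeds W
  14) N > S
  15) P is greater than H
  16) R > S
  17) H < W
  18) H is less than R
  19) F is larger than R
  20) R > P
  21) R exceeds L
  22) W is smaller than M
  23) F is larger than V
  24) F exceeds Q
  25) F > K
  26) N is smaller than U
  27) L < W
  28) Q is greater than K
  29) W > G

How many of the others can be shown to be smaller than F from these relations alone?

Directly below F: K, Q, V, R.
One step further: H, L, S, G, P (9 so far).
One step further: J, N (11 so far).
No other element is forced below F by the given relations, so the count is 11.

11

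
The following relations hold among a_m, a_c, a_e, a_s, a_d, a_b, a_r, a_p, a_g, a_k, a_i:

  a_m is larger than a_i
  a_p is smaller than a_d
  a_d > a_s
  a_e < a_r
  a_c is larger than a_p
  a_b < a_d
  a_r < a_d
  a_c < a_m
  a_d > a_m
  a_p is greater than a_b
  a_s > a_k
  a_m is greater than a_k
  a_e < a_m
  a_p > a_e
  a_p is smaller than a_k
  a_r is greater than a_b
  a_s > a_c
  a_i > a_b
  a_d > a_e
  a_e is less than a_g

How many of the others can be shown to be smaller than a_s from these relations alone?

From a_s the given relations immediately reach a_k, a_c.
From those, a_p — 3 in total.
From those, a_e, a_b — 5 in total.
No other element is forced below a_s by the given relations, so the count is 5.

5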